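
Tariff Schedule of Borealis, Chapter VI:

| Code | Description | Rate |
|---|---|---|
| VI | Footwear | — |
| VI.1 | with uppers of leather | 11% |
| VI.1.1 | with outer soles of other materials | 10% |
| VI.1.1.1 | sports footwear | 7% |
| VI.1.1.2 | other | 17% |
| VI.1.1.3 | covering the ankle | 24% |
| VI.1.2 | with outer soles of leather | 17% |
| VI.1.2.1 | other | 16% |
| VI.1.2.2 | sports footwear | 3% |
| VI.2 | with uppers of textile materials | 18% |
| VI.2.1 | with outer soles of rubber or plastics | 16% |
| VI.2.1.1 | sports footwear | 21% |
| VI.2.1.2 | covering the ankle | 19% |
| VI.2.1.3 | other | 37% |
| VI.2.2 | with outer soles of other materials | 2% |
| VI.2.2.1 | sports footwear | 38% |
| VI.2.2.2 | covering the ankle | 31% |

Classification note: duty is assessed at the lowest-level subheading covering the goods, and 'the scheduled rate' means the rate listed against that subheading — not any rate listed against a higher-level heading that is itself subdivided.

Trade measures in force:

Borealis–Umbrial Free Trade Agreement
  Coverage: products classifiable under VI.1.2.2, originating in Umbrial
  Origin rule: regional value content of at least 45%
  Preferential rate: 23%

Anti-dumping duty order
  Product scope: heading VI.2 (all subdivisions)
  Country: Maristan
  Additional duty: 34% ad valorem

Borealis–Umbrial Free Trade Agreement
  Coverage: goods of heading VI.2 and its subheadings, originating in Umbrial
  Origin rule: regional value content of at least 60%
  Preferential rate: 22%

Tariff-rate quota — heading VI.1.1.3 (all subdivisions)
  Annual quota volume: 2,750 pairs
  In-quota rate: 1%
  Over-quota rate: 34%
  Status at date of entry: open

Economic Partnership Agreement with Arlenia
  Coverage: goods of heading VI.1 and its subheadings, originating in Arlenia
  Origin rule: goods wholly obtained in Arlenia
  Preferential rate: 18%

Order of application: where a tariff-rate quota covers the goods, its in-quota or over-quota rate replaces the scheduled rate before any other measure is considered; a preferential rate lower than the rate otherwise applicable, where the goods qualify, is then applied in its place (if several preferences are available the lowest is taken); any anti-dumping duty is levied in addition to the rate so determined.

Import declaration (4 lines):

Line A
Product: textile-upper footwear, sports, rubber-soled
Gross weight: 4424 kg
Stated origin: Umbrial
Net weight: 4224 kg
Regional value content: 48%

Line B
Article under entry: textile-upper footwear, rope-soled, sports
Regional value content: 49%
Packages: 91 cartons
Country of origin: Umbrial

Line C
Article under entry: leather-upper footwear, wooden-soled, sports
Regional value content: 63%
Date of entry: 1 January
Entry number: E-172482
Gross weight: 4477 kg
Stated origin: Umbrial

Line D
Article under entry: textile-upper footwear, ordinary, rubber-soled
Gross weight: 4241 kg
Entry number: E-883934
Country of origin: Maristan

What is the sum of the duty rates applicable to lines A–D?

Line A: textile-upper → VI.2; rubber-soled → VI.2.1; sports → VI.2.1.1. Scheduled 21%. Umbrial agreement on VI.1.2.2: VI.2.1.1 not covered; Umbrial agreement on VI.2: RVC < 60%. → 21%.
Line B: textile-upper → VI.2; rope-soled → VI.2.2; sports → VI.2.2.1. Scheduled 38%. Umbrial agreement on VI.1.2.2: VI.2.2.1 not covered; Umbrial agreement on VI.2: RVC < 60%. → 38%.
Line C: leather-upper → VI.1; wooden-soled → VI.1.1; sports → VI.1.1.1. Scheduled 7%. Umbrial agreement on VI.1.2.2: VI.1.1.1 not covered; Umbrial agreement on VI.2: VI.1.1.1 not covered. → 7%.
Line D: textile-upper → VI.2; rubber-soled → VI.2.1; ordinary → VI.2.1.3. Scheduled 37%. anti-dumping (Maristan, VI.2): +34%; total 37% + 34% = 71%. → 71%.
Sum: 21% + 38% + 7% + 71% = 137%.

137%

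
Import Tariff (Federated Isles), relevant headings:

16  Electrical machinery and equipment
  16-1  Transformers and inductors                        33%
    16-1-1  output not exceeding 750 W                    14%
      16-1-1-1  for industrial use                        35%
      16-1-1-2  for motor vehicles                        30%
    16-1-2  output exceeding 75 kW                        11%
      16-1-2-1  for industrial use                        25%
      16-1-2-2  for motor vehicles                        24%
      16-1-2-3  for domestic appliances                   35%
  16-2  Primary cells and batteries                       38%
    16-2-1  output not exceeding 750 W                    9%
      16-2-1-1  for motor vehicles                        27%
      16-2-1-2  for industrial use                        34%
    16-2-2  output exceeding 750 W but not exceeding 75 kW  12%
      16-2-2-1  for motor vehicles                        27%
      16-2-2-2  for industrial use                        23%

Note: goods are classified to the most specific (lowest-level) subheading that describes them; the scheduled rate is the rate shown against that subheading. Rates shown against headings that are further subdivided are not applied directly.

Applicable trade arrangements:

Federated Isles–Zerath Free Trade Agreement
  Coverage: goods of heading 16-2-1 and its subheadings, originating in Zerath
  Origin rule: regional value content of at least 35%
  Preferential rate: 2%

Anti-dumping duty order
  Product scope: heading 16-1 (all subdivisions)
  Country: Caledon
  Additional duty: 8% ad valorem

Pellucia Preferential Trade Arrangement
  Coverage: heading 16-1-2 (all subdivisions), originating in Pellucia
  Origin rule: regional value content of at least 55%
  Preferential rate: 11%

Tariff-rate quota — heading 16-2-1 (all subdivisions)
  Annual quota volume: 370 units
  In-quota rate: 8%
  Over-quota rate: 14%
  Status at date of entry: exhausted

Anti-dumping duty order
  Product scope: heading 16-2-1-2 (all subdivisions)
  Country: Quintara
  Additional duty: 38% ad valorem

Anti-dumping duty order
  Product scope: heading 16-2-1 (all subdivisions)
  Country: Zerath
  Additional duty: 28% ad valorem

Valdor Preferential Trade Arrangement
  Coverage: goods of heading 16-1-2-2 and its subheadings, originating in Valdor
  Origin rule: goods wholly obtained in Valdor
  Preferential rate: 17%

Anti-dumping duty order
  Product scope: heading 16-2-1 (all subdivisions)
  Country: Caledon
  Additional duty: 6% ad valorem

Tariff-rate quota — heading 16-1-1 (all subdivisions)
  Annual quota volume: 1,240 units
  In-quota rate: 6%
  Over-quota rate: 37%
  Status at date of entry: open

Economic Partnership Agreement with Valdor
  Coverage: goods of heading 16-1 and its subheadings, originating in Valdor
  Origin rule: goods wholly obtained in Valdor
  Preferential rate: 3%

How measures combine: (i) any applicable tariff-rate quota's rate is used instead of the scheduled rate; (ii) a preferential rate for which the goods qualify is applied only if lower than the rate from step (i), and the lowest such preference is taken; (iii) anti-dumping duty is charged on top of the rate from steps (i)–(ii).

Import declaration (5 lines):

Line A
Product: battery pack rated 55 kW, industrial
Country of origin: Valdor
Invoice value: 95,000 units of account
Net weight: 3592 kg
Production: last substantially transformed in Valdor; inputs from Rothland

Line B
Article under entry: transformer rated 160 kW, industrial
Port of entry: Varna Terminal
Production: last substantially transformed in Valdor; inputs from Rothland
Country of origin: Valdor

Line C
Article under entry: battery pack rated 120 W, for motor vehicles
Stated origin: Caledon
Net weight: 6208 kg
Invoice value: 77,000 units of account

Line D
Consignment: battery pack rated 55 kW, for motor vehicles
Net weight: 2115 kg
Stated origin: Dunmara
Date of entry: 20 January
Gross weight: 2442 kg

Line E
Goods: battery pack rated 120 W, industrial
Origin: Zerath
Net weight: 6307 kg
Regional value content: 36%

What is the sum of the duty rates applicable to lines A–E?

125%

Line A: battery pack → 16-2; rated 55 kW → 16-2-2; industrial → 16-2-2-2. Scheduled 23%. Valdor agreement on 16-1-2-2: 16-2-2-2 not covered; Valdor agreement on 16-1: 16-2-2-2 not covered. → 23%.
Line B: transformer → 16-1; rated 160 kW → 16-1-2; industrial → 16-1-2-1. Scheduled 25%. Valdor agreement on 16-1-2-2: 16-1-2-1 not covered; Valdor agreement on 16-1: not wholly obtained. → 25%.
Line C: battery pack → 16-2; rated 120 W → 16-2-1; for motor vehicles → 16-2-1-1. Scheduled 27%. quota on 16-2-1 exhausted → over-quota 14%; anti-dumping (Caledon, 16-2-1): +6%; total 14% + 6% = 20%. → 20%.
Line D: battery pack → 16-2; rated 55 kW → 16-2-2; for motor vehicles → 16-2-2-1. Scheduled 27%. No special measure applies. → 27%.
Line E: battery pack → 16-2; rated 120 W → 16-2-1; industrial → 16-2-1-2. Scheduled 34%. quota on 16-2-1 exhausted → over-quota 14%; Zerath agreement on 16-2-1: RVC ≥ 35% → 2% available; preferential 2%; anti-dumping (Zerath, 16-2-1): +28%; total 2% + 28% = 30%. → 30%.
Sum: 23% + 25% + 20% + 27% + 30% = 125%.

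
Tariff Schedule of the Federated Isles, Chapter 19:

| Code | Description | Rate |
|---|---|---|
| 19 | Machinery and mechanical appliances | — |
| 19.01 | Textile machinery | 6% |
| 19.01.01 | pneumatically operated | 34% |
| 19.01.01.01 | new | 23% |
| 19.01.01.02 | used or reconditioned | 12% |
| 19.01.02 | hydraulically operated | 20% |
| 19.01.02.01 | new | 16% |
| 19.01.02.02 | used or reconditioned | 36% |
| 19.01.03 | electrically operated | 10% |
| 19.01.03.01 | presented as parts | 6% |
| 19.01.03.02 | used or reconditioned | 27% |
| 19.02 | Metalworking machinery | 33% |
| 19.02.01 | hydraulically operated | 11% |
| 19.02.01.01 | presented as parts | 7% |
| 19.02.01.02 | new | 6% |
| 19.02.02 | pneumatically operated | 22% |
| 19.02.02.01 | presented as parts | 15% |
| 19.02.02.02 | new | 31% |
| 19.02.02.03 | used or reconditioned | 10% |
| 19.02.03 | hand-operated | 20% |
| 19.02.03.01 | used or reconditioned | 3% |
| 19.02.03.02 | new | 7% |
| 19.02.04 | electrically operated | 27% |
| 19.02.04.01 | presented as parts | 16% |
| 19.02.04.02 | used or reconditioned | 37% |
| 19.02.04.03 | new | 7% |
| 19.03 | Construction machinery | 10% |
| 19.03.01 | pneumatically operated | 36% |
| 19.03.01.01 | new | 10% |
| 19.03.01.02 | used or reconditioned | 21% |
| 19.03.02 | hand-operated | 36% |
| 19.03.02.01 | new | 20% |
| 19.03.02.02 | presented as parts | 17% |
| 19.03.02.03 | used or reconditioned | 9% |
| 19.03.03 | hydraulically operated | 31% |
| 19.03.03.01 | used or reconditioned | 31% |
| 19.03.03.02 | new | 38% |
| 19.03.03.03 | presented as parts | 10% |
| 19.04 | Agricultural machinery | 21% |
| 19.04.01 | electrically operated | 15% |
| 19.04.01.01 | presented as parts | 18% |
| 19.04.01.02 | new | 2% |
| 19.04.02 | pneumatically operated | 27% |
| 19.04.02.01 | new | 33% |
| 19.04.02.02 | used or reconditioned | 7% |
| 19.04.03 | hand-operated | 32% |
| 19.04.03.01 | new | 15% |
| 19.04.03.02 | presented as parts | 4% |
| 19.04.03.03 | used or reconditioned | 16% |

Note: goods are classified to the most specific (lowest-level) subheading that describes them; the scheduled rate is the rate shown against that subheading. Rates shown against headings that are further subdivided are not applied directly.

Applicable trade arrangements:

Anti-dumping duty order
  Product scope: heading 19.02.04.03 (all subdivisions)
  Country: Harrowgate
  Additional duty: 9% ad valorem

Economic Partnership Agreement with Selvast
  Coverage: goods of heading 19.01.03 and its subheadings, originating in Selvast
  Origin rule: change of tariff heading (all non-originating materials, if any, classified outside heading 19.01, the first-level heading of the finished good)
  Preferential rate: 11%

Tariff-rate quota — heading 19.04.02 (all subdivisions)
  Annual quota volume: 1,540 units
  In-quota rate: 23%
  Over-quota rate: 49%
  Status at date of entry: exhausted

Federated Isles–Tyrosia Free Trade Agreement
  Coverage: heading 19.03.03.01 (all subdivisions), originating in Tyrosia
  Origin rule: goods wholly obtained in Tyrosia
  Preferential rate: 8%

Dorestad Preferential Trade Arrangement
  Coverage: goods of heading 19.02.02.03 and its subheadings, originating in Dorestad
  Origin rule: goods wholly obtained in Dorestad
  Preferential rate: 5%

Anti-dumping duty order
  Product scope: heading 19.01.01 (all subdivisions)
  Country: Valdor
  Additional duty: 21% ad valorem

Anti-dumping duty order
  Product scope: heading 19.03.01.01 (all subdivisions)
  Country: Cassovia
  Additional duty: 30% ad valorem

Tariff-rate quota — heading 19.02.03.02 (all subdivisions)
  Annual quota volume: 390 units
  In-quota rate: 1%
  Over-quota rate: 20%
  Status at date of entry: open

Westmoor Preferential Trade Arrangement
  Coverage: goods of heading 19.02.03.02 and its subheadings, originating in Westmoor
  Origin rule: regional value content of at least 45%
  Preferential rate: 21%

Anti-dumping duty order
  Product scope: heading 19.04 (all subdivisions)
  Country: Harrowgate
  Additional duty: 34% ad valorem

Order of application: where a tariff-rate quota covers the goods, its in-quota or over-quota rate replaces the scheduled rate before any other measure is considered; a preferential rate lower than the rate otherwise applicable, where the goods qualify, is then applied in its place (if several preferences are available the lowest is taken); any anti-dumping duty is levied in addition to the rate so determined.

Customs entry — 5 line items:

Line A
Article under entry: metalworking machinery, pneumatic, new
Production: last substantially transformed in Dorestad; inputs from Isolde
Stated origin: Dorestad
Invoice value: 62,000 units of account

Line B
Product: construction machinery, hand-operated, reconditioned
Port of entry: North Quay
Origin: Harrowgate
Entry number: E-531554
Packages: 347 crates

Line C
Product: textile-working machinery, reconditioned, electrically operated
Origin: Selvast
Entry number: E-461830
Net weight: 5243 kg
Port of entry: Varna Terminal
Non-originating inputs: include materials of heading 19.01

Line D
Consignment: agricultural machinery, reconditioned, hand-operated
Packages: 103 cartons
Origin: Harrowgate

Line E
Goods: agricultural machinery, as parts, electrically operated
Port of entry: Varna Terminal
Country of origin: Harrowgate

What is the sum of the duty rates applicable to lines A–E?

169%

Line A: metalworking → 19.02; pneumatic → 19.02.02; new → 19.02.02.02. Scheduled 31%. Dorestad agreement on 19.02.02.03: 19.02.02.02 not covered. → 31%.
Line B: construction → 19.03; hand-operated → 19.03.02; reconditioned → 19.03.02.03. Scheduled 9%. No special measure applies. → 9%.
Line C: textile-working → 19.01; electrically operated → 19.01.03; reconditioned → 19.01.03.02. Scheduled 27%. Selvast agreement on 19.01.03: CTH not met. → 27%.
Line D: agricultural → 19.04; hand-operated → 19.04.03; reconditioned → 19.04.03.03. Scheduled 16%. anti-dumping (Harrowgate, 19.04): +34%; total 16% + 34% = 50%. → 50%.
Line E: agricultural → 19.04; electrically operated → 19.04.01; as parts → 19.04.01.01. Scheduled 18%. anti-dumping (Harrowgate, 19.04): +34%; total 18% + 34% = 52%. → 52%.
Sum: 31% + 9% + 27% + 50% + 52% = 169%.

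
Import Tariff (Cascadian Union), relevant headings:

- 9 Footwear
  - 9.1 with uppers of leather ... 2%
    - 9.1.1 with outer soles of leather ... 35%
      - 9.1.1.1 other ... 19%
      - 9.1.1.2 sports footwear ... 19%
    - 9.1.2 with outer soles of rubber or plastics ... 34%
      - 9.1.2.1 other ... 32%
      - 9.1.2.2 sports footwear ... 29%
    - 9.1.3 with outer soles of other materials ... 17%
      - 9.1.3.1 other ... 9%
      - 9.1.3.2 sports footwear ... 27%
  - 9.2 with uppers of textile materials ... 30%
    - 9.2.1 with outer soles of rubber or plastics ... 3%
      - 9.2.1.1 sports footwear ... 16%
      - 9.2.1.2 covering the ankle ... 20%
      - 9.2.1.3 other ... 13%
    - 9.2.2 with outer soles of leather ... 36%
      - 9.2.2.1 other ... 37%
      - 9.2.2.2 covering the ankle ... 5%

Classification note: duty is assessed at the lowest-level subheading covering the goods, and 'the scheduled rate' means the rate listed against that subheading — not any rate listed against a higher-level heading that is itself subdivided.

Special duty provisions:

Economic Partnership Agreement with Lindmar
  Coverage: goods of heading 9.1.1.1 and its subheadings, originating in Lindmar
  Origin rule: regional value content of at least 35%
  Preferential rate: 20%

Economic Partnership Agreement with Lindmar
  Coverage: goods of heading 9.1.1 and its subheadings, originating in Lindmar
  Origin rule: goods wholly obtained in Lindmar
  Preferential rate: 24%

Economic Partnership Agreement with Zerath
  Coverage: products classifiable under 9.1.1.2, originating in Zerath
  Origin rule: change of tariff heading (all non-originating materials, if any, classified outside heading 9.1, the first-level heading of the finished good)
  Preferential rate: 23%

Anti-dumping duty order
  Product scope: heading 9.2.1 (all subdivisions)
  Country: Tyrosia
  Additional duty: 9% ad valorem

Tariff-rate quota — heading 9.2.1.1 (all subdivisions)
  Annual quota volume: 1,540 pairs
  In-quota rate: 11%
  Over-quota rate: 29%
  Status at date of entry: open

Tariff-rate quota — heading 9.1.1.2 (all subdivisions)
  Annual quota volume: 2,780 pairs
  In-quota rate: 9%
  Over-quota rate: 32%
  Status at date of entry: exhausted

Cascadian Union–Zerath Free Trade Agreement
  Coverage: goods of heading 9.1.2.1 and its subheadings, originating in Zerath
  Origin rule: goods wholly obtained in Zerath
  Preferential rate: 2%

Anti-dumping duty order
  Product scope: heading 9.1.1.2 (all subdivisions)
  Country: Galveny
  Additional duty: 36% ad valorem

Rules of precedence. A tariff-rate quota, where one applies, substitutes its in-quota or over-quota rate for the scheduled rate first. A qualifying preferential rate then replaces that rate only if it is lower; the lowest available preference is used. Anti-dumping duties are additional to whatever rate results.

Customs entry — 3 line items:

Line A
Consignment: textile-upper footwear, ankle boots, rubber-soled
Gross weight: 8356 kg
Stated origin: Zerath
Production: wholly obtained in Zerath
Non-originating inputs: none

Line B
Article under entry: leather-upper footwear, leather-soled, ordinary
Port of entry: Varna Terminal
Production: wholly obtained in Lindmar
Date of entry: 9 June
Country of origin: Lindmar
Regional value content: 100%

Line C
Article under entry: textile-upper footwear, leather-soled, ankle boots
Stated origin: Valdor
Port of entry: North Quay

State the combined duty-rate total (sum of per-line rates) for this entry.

44%

Line A: textile-upper → 9.2; rubber-soled → 9.2.1; ankle boots → 9.2.1.2. Scheduled 20%. Zerath agreement on 9.1.1.2: 9.2.1.2 not covered; Zerath agreement on 9.1.2.1: 9.2.1.2 not covered. → 20%.
Line B: leather-upper → 9.1; leather-soled → 9.1.1; ordinary → 9.1.1.1. Scheduled 19%. Lindmar agreement on 9.1.1.1: RVC ≥ 35% → 20% available; Lindmar agreement on 9.1.1: wholly obtained → 24% available; preference 20% not lower than 19% → no reduction. → 19%.
Line C: textile-upper → 9.2; leather-soled → 9.2.2; ankle boots → 9.2.2.2. Scheduled 5%. No special measure applies. → 5%.
Sum: 20% + 19% + 5% = 44%.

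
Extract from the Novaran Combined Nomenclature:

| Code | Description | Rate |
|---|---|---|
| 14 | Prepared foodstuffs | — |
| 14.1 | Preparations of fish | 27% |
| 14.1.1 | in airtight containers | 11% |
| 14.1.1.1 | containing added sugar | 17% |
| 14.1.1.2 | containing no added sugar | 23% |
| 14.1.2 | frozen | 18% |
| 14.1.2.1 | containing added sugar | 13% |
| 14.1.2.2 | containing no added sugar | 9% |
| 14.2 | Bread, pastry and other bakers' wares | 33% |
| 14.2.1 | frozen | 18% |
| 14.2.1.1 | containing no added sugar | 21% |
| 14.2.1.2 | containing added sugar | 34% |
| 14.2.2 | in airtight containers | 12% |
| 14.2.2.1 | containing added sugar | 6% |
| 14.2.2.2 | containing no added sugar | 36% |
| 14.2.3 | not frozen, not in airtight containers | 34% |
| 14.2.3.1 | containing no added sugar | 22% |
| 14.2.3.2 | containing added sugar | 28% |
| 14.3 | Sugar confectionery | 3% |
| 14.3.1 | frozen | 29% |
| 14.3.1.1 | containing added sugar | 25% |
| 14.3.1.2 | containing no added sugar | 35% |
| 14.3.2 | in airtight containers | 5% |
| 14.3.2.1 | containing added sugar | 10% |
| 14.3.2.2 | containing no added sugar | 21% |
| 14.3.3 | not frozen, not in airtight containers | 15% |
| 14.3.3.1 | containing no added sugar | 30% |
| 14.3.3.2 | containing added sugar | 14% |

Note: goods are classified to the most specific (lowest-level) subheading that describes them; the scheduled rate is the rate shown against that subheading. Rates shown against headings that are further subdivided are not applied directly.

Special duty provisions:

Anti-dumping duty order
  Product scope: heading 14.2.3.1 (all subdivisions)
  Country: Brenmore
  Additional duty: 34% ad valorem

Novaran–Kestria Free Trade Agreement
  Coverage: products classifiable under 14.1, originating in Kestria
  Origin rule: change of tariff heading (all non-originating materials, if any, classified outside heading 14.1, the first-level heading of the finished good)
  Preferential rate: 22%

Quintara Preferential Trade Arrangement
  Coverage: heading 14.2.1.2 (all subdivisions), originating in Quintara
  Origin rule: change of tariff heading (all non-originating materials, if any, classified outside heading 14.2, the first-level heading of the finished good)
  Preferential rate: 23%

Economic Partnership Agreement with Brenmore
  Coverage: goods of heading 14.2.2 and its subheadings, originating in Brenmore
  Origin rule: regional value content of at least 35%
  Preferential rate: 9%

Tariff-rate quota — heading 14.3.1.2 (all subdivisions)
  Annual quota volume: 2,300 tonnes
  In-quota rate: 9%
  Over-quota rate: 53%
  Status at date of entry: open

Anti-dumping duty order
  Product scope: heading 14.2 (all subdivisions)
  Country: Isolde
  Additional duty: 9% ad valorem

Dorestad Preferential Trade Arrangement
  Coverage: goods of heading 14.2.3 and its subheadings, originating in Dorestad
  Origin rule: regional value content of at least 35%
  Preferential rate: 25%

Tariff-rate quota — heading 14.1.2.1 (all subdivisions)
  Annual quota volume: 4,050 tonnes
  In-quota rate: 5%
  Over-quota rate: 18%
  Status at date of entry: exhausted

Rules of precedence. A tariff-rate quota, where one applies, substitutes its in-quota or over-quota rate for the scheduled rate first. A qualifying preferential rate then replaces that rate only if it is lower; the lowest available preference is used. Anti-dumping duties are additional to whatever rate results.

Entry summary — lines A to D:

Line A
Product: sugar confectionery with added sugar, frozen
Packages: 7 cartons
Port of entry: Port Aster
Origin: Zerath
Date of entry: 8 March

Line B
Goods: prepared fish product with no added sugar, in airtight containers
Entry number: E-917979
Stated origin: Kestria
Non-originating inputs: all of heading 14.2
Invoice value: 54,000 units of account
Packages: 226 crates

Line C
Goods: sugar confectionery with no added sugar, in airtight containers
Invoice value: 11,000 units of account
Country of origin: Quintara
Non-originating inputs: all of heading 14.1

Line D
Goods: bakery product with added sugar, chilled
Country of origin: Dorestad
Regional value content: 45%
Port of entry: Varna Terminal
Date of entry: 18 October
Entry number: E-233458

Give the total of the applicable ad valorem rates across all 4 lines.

Line A: sugar confectionery → 14.3; frozen → 14.3.1; with added sugar → 14.3.1.1. Scheduled 25%. No special measure applies. → 25%.
Line B: prepared fish product → 14.1; in airtight containers → 14.1.1; with no added sugar → 14.1.1.2. Scheduled 23%. Kestria agreement on 14.1: CTH met → 22% available; preferential 22%. → 22%.
Line C: sugar confectionery → 14.3; in airtight containers → 14.3.2; with no added sugar → 14.3.2.2. Scheduled 21%. Quintara agreement on 14.2.1.2: 14.3.2.2 not covered. → 21%.
Line D: bakery product → 14.2; chilled → 14.2.3; with added sugar → 14.2.3.2. Scheduled 28%. Dorestad agreement on 14.2.3: RVC ≥ 35% → 25% available; preferential 25%. → 25%.
Sum: 25% + 22% + 21% + 25% = 93%.

93%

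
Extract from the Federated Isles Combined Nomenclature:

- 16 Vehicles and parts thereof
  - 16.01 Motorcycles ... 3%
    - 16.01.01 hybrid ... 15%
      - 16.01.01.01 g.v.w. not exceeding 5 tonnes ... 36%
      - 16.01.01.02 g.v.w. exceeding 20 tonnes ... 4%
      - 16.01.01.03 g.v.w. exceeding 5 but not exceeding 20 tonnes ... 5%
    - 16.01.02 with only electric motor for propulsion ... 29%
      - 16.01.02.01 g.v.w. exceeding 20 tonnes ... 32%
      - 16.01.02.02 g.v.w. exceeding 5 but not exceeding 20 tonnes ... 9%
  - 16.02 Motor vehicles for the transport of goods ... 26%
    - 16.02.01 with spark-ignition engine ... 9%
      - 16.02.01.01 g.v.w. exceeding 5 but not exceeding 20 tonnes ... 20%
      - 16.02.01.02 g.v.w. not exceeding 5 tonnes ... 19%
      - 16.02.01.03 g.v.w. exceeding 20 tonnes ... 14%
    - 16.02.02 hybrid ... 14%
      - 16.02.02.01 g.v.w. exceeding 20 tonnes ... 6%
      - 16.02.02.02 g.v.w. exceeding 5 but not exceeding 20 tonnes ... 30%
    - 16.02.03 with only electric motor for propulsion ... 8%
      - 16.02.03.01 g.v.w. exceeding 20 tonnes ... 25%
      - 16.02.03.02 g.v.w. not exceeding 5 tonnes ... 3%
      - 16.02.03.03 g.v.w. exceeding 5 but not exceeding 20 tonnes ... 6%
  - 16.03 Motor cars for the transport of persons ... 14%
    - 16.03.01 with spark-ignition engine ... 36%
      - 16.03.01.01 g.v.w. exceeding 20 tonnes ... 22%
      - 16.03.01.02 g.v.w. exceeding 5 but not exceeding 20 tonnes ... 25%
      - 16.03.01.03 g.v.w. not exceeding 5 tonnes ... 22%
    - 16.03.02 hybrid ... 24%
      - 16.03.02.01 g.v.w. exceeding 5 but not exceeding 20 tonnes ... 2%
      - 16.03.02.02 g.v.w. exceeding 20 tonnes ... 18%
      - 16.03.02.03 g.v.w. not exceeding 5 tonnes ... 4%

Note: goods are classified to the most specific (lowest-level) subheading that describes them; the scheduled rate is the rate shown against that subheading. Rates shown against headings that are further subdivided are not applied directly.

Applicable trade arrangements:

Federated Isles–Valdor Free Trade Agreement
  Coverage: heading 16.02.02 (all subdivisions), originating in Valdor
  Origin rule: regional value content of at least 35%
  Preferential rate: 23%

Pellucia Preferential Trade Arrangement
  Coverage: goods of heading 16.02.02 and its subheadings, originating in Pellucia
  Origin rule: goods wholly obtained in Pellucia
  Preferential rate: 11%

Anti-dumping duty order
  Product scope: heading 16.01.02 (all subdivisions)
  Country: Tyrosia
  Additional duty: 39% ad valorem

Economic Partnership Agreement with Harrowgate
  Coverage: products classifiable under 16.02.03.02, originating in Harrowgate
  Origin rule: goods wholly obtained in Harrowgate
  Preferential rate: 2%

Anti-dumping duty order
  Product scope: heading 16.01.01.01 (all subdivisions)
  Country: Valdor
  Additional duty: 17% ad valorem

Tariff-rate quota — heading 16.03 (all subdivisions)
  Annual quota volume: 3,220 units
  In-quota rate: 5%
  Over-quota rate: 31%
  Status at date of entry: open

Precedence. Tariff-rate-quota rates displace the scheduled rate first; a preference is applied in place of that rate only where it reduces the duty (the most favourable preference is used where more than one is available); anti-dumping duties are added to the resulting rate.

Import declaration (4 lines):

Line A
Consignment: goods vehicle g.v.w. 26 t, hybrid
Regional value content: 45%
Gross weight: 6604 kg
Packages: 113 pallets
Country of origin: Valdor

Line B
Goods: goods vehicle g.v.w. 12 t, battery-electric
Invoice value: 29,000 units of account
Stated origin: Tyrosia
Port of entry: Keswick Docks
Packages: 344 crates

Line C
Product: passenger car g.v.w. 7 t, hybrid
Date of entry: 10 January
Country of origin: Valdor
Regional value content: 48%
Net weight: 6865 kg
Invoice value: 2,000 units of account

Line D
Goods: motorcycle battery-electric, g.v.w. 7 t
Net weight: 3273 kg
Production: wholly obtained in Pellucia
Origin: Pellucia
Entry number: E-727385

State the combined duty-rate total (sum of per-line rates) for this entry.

Line A: goods vehicle → 16.02; hybrid → 16.02.02; g.v.w. 26 t → 16.02.02.01. Scheduled 6%. Valdor agreement on 16.02.02: RVC ≥ 35% → 23% available; preference 23% not lower than 6% → no reduction. → 6%.
Line B: goods vehicle → 16.02; battery-electric → 16.02.03; g.v.w. 12 t → 16.02.03.03. Scheduled 6%. No special measure applies. → 6%.
Line C: passenger car → 16.03; hybrid → 16.03.02; g.v.w. 7 t → 16.03.02.01. Scheduled 2%. quota on 16.03 open → in-quota 5%; Valdor agreement on 16.02.02: 16.03.02.01 not covered. → 5%.
Line D: motorcycle → 16.01; battery-electric → 16.01.02; g.v.w. 7 t → 16.01.02.02. Scheduled 9%. Pellucia agreement on 16.02.02: 16.01.02.02 not covered. → 9%.
Sum: 6% + 6% + 5% + 9% = 26%.

26%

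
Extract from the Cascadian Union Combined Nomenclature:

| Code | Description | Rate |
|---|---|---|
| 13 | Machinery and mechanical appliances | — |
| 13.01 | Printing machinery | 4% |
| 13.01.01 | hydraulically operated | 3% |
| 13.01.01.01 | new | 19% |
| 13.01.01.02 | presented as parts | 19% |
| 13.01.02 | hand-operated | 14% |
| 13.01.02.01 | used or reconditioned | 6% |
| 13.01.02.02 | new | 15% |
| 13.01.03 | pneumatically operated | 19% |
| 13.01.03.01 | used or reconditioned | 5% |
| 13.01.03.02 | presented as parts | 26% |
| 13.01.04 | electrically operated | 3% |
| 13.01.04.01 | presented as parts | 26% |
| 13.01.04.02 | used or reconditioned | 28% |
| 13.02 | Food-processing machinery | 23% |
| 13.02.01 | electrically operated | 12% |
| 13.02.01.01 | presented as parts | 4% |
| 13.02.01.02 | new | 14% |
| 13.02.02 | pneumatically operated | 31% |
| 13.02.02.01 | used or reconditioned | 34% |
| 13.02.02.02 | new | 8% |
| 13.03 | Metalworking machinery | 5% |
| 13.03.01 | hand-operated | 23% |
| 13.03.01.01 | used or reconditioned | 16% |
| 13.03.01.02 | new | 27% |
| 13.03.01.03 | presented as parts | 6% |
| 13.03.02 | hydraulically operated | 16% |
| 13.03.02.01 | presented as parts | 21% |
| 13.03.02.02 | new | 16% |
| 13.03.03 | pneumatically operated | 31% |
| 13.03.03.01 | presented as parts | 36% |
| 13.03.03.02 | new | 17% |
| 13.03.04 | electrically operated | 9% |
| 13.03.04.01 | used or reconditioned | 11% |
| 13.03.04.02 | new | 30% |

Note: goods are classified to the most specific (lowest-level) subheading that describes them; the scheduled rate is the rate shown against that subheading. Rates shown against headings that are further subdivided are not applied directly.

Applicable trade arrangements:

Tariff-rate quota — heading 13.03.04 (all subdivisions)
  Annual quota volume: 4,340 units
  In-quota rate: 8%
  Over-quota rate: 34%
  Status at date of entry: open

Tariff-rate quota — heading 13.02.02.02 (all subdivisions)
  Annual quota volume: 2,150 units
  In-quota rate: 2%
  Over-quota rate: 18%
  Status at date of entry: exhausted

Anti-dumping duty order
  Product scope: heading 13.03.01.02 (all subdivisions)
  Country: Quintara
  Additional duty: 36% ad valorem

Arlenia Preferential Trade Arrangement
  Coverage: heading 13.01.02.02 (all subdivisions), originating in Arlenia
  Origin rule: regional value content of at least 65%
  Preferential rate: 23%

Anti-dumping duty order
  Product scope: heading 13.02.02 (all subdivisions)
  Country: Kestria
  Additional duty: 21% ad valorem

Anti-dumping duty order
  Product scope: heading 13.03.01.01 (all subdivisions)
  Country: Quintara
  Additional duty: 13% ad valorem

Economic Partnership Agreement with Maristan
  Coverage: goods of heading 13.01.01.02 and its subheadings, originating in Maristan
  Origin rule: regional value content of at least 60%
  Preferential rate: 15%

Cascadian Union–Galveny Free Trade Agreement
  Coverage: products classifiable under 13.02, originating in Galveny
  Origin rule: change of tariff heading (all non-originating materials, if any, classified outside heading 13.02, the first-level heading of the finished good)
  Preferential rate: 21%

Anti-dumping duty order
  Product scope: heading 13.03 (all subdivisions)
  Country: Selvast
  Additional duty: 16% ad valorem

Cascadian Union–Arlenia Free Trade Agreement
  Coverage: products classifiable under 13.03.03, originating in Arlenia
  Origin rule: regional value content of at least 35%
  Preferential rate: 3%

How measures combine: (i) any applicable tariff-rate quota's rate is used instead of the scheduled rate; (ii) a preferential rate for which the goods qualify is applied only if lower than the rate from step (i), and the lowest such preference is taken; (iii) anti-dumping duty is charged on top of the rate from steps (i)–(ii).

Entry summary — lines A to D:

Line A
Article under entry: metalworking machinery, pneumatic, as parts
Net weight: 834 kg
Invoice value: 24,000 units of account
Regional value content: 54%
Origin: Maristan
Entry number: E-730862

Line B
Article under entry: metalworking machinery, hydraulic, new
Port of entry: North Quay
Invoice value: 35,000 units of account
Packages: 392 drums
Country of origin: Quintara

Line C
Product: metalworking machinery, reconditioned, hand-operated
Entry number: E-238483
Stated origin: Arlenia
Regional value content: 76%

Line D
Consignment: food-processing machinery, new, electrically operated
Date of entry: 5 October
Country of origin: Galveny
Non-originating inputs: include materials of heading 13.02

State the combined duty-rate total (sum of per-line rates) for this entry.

82%

Line A: metalworking → 13.03; pneumatic → 13.03.03; as parts → 13.03.03.01. Scheduled 36%. Maristan agreement on 13.01.01.02: 13.03.03.01 not covered. → 36%.
Line B: metalworking → 13.03; hydraulic → 13.03.02; new → 13.03.02.02. Scheduled 16%. No special measure applies. → 16%.
Line C: metalworking → 13.03; hand-operated → 13.03.01; reconditioned → 13.03.01.01. Scheduled 16%. Arlenia agreement on 13.01.02.02: 13.03.01.01 not covered; Arlenia agreement on 13.03.03: 13.03.01.01 not covered. → 16%.
Line D: food-processing → 13.02; electrically operated → 13.02.01; new → 13.02.01.02. Scheduled 14%. Galveny agreement on 13.02: CTH not met. → 14%.
Sum: 36% + 16% + 16% + 14% = 82%.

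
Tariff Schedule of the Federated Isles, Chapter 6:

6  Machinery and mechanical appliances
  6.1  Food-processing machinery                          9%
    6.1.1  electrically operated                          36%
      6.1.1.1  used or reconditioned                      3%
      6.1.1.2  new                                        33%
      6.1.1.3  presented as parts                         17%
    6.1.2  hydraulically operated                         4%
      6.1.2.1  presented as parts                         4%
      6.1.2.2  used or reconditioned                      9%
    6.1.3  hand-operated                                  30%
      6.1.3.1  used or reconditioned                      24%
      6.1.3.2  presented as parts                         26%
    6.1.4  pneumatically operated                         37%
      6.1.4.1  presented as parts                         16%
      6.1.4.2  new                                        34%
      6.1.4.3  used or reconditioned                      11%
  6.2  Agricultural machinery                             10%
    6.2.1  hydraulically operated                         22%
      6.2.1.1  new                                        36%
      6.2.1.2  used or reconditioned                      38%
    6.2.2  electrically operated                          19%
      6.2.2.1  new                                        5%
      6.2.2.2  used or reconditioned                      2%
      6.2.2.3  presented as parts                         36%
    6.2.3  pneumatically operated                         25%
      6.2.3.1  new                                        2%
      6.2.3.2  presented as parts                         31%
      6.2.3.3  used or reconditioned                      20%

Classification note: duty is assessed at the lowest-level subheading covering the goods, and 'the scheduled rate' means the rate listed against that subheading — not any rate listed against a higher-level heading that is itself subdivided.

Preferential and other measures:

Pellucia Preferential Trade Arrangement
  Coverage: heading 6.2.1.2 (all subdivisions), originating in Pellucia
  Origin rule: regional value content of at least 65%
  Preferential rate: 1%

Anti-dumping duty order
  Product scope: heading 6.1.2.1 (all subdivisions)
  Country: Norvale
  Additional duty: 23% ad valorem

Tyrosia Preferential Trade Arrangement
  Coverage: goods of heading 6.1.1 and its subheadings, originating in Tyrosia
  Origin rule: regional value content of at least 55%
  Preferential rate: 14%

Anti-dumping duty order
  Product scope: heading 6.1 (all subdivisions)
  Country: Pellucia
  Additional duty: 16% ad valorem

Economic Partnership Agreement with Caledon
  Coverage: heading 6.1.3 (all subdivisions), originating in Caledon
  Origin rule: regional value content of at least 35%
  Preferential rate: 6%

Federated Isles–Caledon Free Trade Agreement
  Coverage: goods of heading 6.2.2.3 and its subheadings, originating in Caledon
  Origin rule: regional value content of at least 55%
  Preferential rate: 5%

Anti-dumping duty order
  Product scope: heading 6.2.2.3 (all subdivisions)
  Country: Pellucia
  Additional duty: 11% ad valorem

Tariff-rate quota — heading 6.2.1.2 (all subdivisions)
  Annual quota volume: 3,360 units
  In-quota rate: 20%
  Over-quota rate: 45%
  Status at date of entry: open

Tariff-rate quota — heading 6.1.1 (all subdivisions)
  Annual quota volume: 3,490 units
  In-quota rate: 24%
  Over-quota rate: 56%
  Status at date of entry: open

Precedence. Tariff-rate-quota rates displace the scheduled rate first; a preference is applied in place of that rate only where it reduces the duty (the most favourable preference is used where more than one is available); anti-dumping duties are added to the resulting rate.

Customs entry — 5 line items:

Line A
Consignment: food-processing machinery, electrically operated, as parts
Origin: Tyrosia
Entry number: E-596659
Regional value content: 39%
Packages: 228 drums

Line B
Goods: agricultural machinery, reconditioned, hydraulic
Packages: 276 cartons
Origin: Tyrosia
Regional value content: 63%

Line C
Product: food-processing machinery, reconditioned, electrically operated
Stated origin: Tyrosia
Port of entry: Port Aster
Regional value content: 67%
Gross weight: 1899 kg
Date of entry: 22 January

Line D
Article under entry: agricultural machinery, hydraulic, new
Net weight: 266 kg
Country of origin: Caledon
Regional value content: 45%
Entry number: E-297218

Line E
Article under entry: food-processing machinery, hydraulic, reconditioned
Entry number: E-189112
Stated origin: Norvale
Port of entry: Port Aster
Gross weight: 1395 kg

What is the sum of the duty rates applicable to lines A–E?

Line A: food-processing → 6.1; electrically operated → 6.1.1; as parts → 6.1.1.3. Scheduled 17%. quota on 6.1.1 open → in-quota 24%; Tyrosia agreement on 6.1.1: RVC < 55%. → 24%.
Line B: agricultural → 6.2; hydraulic → 6.2.1; reconditioned → 6.2.1.2. Scheduled 38%. quota on 6.2.1.2 open → in-quota 20%; Tyrosia agreement on 6.1.1: 6.2.1.2 not covered. → 20%.
Line C: food-processing → 6.1; electrically operated → 6.1.1; reconditioned → 6.1.1.1. Scheduled 3%. quota on 6.1.1 open → in-quota 24%; Tyrosia agreement on 6.1.1: RVC ≥ 55% → 14% available; preferential 14%. → 14%.
Line D: agricultural → 6.2; hydraulic → 6.2.1; new → 6.2.1.1. Scheduled 36%. Caledon agreement on 6.1.3: 6.2.1.1 not covered; Caledon agreement on 6.2.2.3: 6.2.1.1 not covered. → 36%.
Line E: food-processing → 6.1; hydraulic → 6.1.2; reconditioned → 6.1.2.2. Scheduled 9%. No special measure applies. → 9%.
Sum: 24% + 20% + 14% + 36% + 9% = 103%.

103%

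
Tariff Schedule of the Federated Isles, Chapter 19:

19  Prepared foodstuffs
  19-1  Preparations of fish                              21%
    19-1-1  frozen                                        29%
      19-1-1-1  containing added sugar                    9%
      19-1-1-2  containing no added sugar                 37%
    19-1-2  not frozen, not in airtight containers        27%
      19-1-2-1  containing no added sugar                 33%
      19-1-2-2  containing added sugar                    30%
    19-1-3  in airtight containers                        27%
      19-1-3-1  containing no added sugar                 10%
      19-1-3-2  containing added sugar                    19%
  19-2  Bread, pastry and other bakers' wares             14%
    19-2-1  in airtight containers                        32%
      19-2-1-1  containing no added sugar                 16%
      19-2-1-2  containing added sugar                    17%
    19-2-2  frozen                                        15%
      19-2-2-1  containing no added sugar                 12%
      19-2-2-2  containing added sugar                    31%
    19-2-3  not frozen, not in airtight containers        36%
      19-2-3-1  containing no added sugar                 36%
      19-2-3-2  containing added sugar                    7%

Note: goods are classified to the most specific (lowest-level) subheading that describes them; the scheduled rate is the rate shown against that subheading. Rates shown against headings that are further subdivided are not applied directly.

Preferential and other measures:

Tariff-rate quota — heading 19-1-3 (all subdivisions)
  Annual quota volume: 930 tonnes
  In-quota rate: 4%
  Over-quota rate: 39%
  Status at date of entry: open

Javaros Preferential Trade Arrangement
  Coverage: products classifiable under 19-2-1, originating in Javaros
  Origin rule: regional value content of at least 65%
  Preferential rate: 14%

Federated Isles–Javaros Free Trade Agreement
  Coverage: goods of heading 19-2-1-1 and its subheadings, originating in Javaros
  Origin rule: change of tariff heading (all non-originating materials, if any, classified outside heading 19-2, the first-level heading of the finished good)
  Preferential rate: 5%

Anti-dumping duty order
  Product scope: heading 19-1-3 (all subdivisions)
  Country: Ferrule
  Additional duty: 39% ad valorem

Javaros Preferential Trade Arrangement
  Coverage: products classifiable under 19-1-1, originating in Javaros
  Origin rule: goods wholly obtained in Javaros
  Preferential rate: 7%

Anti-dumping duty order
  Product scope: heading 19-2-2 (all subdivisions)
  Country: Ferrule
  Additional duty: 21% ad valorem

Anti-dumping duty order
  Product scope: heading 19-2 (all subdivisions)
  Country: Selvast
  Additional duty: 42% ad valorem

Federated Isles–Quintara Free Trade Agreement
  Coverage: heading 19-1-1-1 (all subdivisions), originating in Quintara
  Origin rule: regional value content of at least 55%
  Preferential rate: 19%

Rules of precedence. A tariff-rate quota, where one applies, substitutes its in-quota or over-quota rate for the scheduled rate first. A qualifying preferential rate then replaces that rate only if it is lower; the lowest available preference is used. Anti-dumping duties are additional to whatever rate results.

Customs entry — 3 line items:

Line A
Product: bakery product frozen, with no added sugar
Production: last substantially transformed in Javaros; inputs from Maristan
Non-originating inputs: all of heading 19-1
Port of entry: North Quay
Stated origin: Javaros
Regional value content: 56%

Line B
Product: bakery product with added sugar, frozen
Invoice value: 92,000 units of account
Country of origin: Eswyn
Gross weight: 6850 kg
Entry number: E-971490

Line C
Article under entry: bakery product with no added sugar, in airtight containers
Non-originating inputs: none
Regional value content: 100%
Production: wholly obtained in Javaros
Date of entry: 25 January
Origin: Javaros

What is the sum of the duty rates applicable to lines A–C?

48%

Line A: bakery product → 19-2; frozen → 19-2-2; with no added sugar → 19-2-2-1. Scheduled 12%. Javaros agreement on 19-2-1: 19-2-2-1 not covered; Javaros agreement on 19-2-1-1: 19-2-2-1 not covered; Javaros agreement on 19-1-1: 19-2-2-1 not covered. → 12%.
Line B: bakery product → 19-2; frozen → 19-2-2; with added sugar → 19-2-2-2. Scheduled 31%. No special measure applies. → 31%.
Line C: bakery product → 19-2; in airtight containers → 19-2-1; with no added sugar → 19-2-1-1. Scheduled 16%. Javaros agreement on 19-2-1: RVC ≥ 65% → 14% available; Javaros agreement on 19-2-1-1: CTH met → 5% available; Javaros agreement on 19-1-1: 19-2-1-1 not covered; preferential 5%. → 5%.
Sum: 12% + 31% + 5% = 48%.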